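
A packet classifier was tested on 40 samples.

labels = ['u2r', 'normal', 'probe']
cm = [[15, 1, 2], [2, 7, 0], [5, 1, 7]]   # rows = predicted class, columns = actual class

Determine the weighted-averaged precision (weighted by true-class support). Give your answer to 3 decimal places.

Per-class precision (TP/(TP+FP)):
  u2r: TP=15, FP=1+2=3 → 15/18 = 0.8333
  normal: TP=7, FP=2+0=2 → 7/9 = 0.7778
  probe: TP=7, FP=5+1=6 → 7/13 = 0.5385
Weighted-precision = Σ (supportᵢ/N)·precisionᵢ with N=40: (22/40)·0.8333 + (9/40)·0.7778 + (9/40)·0.5385 = 0.754

0.754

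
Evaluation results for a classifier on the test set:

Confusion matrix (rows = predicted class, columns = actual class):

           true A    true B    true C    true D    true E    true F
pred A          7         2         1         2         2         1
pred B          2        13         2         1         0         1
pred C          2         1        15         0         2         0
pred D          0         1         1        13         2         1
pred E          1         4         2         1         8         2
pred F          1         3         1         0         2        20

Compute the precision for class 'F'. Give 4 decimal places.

precision = TP/(TP+FP).
F: TP=20, FP=1+3+1+0+2=7 → 20/27 = 0.74074

0.7407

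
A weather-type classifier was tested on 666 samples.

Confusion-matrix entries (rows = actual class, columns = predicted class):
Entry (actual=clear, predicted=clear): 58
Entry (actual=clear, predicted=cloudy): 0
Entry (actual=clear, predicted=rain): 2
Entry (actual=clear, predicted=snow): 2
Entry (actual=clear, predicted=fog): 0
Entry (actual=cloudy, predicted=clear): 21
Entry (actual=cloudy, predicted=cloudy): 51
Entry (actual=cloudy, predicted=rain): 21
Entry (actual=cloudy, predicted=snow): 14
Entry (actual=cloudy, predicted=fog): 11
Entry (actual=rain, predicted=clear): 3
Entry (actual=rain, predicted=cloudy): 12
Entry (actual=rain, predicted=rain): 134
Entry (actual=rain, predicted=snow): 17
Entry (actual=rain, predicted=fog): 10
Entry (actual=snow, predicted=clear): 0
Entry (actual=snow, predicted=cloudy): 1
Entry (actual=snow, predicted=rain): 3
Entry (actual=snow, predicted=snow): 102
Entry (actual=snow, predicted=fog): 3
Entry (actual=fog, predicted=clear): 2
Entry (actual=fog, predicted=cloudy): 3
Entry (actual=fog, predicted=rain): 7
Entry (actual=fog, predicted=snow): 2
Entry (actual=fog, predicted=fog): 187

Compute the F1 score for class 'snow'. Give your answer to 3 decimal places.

0.829

Take TP from the diagonal, FP from the rest of the 'snow' prediction marginal, FN from the rest of the 'snow' actual marginal.
F1 score = 2·TP/(2·TP+FP+FN).
snow: TP=102, FP=2+14+17+2=35, FN=0+1+3+3=7 → 204/246 = 0.8293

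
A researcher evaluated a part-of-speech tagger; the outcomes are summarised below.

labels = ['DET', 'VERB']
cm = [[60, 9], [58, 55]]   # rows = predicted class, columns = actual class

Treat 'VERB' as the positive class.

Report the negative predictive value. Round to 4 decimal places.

NPV = TN/(TN+FN) = 60/(60+9) = 0.8696

0.8696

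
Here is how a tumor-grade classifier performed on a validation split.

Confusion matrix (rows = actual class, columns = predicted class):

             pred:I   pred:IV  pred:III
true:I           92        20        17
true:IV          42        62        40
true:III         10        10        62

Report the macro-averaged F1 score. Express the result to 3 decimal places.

0.605

Per-class F1 score (2·TP/(2·TP+FP+FN)):
  I: TP=92, FP=42+10=52, FN=20+17=37 → 184/273 = 0.6740
  IV: TP=62, FP=20+10=30, FN=42+40=82 → 124/236 = 0.5254
  III: TP=62, FP=17+40=57, FN=10+10=20 → 124/201 = 0.6169
Macro-F1 score = mean = (0.6740 + 0.5254 + 0.6169) / 3 = 0.605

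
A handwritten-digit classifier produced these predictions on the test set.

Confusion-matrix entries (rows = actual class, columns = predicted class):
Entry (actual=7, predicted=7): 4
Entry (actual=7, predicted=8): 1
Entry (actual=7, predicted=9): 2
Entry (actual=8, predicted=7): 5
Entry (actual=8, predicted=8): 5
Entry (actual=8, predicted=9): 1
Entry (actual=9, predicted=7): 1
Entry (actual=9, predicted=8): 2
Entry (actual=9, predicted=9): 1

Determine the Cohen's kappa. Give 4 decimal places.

0.1484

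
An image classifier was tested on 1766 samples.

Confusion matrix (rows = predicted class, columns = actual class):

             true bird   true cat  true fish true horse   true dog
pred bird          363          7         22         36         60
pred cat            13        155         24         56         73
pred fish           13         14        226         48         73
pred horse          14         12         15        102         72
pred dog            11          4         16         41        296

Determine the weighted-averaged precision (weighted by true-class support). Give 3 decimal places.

0.668

Per-class precision (TP/(TP+FP)):
  bird: TP=363, FP=7+22+36+60=125 → 363/488 = 0.7439
  cat: TP=155, FP=13+24+56+73=166 → 155/321 = 0.4829
  fish: TP=226, FP=13+14+48+73=148 → 226/374 = 0.6043
  horse: TP=102, FP=14+12+15+72=113 → 102/215 = 0.4744
  dog: TP=296, FP=11+4+16+41=72 → 296/368 = 0.8043
Weighted-precision = Σ (supportᵢ/N)·precisionᵢ with N=1766: (414/1766)·0.7439 + (192/1766)·0.4829 + (303/1766)·0.6043 + (283/1766)·0.4744 + (574/1766)·0.8043 = 0.668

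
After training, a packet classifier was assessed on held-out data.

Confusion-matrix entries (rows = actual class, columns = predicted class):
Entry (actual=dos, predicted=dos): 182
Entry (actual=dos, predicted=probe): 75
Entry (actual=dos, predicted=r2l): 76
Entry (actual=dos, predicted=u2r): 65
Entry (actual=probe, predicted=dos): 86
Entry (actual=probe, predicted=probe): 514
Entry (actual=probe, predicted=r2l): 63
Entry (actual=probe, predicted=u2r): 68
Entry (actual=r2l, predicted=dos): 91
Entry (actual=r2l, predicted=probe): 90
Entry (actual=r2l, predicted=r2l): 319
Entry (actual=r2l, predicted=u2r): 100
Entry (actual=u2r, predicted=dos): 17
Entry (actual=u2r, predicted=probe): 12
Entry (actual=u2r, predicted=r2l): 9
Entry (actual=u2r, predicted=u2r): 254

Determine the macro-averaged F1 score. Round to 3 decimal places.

0.611

Per-class F1 score (2·TP/(2·TP+FP+FN)):
  dos: TP=182, FP=86+91+17=194, FN=75+76+65=216 → 364/774 = 0.4703
  probe: TP=514, FP=75+90+12=177, FN=86+63+68=217 → 1028/1422 = 0.7229
  r2l: TP=319, FP=76+63+9=148, FN=91+90+100=281 → 638/1067 = 0.5979
  u2r: TP=254, FP=65+68+100=233, FN=17+12+9=38 → 508/779 = 0.6521
Macro-F1 score = mean = (0.4703 + 0.7229 + 0.5979 + 0.6521) / 4 = 0.611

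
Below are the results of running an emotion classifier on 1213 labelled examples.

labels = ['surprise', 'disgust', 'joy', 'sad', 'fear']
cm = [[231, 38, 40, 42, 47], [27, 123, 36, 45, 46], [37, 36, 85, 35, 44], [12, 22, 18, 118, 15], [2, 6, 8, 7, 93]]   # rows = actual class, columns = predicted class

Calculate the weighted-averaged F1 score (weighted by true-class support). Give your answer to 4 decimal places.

Per-class F1 score (2·TP/(2·TP+FP+FN)):
  surprise: TP=231, FP=27+37+12+2=78, FN=38+40+42+47=167 → 462/707 = 0.65347
  disgust: TP=123, FP=38+36+22+6=102, FN=27+36+45+46=154 → 246/502 = 0.49004
  joy: TP=85, FP=40+36+18+8=102, FN=37+36+35+44=152 → 170/424 = 0.40094
  sad: TP=118, FP=42+45+35+7=129, FN=12+22+18+15=67 → 236/432 = 0.54630
  fear: TP=93, FP=47+46+44+15=152, FN=2+6+8+7=23 → 186/361 = 0.51524
Weighted-F1 score = Σ (supportᵢ/N)·F1 scoreᵢ with N=1213: (398/1213)·0.65347 + (277/1213)·0.49004 + (237/1213)·0.40094 + (185/1213)·0.54630 + (116/1213)·0.51524 = 0.5372

0.5372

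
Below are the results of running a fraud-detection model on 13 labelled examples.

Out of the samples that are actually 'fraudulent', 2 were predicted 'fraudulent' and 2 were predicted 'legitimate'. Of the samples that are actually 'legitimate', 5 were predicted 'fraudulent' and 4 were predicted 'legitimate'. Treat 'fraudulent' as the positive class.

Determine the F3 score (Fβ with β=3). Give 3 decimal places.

Fβ = (1+β²)·TP / ((1+β²)·TP + β²·FN + FP), with β²=9
= 10·2 / (10·2 + 9·2 + 5) = 0.465

0.465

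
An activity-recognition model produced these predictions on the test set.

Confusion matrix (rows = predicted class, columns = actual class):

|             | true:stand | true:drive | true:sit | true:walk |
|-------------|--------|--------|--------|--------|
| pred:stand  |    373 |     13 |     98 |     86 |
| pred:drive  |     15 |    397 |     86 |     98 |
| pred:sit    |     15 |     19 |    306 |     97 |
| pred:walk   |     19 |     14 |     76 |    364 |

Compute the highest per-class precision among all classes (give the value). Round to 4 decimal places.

Per-class precision (TP/(TP+FP)):
  stand: TP=373, FP=13+98+86=197 → 373/570 = 0.65439
  drive: TP=397, FP=15+86+98=199 → 397/596 = 0.66611
  sit: TP=306, FP=15+19+97=131 → 306/437 = 0.70023
  walk: TP=364, FP=19+14+76=109 → 364/473 = 0.76956
Highest is class 'walk' with precision = 0.7696.

0.7696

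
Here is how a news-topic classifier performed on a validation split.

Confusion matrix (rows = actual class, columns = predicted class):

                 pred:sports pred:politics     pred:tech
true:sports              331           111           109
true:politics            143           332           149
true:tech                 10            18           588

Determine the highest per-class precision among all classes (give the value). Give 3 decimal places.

Per-class precision (TP/(TP+FP)):
  sports: TP=331, FP=143+10=153 → 331/484 = 0.6839
  politics: TP=332, FP=111+18=129 → 332/461 = 0.7202
  tech: TP=588, FP=109+149=258 → 588/846 = 0.6950
Highest is class 'politics' with precision = 0.720.

0.720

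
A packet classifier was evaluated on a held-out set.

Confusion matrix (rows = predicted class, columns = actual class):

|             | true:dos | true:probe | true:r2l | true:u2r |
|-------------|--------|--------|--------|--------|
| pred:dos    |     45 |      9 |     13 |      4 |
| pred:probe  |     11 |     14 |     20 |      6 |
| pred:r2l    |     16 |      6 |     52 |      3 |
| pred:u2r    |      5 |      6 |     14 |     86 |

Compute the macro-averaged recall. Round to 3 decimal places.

Per-class recall (TP/(TP+FN)):
  dos: TP=45, FN=11+16+5=32 → 45/77 = 0.5844
  probe: TP=14, FN=9+6+6=21 → 14/35 = 0.4000
  r2l: TP=52, FN=13+20+14=47 → 52/99 = 0.5253
  u2r: TP=86, FN=4+6+3=13 → 86/99 = 0.8687
Macro-recall = mean = (0.5844 + 0.4000 + 0.5253 + 0.8687) / 4 = 0.595

0.595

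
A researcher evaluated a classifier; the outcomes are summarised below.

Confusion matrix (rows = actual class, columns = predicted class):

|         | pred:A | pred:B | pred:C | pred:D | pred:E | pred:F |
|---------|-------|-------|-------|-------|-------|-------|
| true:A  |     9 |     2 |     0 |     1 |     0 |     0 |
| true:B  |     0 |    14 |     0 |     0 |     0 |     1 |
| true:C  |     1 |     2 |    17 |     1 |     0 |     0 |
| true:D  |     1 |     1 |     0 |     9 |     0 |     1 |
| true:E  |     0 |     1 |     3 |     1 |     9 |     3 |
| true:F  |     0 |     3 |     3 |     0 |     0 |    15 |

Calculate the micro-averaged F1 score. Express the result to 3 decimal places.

0.745

Micro-averaging pools counts across classes: ΣTP=73, ΣFP=25, ΣFN=25.
Micro-F1 score = 2·TP/(2·TP+FP+FN) on pooled counts = 0.745 (equals overall accuracy in single-label multiclass).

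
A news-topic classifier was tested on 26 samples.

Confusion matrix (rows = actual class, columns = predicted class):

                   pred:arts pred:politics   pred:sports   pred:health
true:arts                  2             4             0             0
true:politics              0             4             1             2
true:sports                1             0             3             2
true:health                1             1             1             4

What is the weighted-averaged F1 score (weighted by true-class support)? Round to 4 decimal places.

Per-class F1 score (2·TP/(2·TP+FP+FN)):
  arts: TP=2, FP=0+1+1=2, FN=4+0+0=4 → 4/10 = 0.40000
  politics: TP=4, FP=4+0+1=5, FN=0+1+2=3 → 8/16 = 0.50000
  sports: TP=3, FP=0+1+1=2, FN=1+0+2=3 → 6/11 = 0.54545
  health: TP=4, FP=0+2+2=4, FN=1+1+1=3 → 8/15 = 0.53333
Weighted-F1 score = Σ (supportᵢ/N)·F1 scoreᵢ with N=26: (6/26)·0.40000 + (7/26)·0.50000 + (6/26)·0.54545 + (7/26)·0.53333 = 0.4964

0.4964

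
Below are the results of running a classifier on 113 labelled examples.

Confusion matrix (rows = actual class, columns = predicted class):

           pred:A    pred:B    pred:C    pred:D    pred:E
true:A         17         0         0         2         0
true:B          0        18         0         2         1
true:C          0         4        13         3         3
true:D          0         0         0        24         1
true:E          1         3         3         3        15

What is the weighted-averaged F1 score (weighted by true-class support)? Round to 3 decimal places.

Per-class F1 score (2·TP/(2·TP+FP+FN)):
  A: TP=17, FP=0+0+0+1=1, FN=0+0+2+0=2 → 34/37 = 0.9189
  B: TP=18, FP=0+4+0+3=7, FN=0+0+2+1=3 → 36/46 = 0.7826
  C: TP=13, FP=0+0+0+3=3, FN=0+4+3+3=10 → 26/39 = 0.6667
  D: TP=24, FP=2+2+3+3=10, FN=0+0+0+1=1 → 48/59 = 0.8136
  E: TP=15, FP=0+1+3+1=5, FN=1+3+3+3=10 → 30/45 = 0.6667
Weighted-F1 score = Σ (supportᵢ/N)·F1 scoreᵢ with N=113: (19/113)·0.9189 + (21/113)·0.7826 + (23/113)·0.6667 + (25/113)·0.8136 + (25/113)·0.6667 = 0.763

0.763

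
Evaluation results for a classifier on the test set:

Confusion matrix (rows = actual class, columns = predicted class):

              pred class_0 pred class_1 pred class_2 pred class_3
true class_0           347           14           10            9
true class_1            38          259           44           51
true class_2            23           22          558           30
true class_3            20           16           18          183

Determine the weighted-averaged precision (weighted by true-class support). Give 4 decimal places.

0.8246

Per-class precision (TP/(TP+FP)):
  class_0: TP=347, FP=38+23+20=81 → 347/428 = 0.81075
  class_1: TP=259, FP=14+22+16=52 → 259/311 = 0.83280
  class_2: TP=558, FP=10+44+18=72 → 558/630 = 0.88571
  class_3: TP=183, FP=9+51+30=90 → 183/273 = 0.67033
Weighted-precision = Σ (supportᵢ/N)·precisionᵢ with N=1642: (380/1642)·0.81075 + (392/1642)·0.83280 + (633/1642)·0.88571 + (237/1642)·0.67033 = 0.8246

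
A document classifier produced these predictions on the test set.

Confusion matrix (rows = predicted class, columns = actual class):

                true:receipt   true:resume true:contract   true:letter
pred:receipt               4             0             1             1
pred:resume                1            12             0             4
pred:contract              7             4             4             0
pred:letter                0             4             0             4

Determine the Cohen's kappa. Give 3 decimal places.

Observed agreement pₒ = trace/N = 24/46 = 0.5217
Expected agreement pₑ = Σ (rowᵢ·colᵢ)/N² = (12·6 + 20·17 + 5·15 + 9·8)/46² = 0.2642
κ = (pₒ − pₑ)/(1 − pₑ) = (0.5217 − 0.2642)/(1 − 0.2642) = 0.350

0.350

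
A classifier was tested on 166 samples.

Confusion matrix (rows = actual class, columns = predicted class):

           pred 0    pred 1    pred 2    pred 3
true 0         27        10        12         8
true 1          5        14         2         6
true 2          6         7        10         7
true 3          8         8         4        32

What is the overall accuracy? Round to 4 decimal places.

0.5000

Accuracy = trace / total = (27+14+10+32=83) / 166 = 83/166 = 0.5000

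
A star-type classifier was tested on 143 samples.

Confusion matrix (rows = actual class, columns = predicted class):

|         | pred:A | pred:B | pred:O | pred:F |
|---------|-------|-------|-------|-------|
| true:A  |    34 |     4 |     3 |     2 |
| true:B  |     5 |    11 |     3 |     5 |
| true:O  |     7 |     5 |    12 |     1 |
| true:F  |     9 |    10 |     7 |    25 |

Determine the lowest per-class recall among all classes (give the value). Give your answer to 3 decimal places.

0.458

Per-class recall (TP/(TP+FN)):
  A: TP=34, FN=4+3+2=9 → 34/43 = 0.7907
  B: TP=11, FN=5+3+5=13 → 11/24 = 0.4583
  O: TP=12, FN=7+5+1=13 → 12/25 = 0.4800
  F: TP=25, FN=9+10+7=26 → 25/51 = 0.4902
Lowest is class 'B' with recall = 0.458.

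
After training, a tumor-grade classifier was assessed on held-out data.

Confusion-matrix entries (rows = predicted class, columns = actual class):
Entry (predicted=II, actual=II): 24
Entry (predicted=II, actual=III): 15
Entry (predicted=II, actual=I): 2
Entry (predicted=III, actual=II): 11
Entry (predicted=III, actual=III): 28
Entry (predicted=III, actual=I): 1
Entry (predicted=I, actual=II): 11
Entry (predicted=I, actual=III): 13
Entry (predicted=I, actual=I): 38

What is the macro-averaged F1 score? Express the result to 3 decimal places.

Per-class F1 score (2·TP/(2·TP+FP+FN)):
  II: TP=24, FP=15+2=17, FN=11+11=22 → 48/87 = 0.5517
  III: TP=28, FP=11+1=12, FN=15+13=28 → 56/96 = 0.5833
  I: TP=38, FP=11+13=24, FN=2+1=3 → 76/103 = 0.7379
Macro-F1 score = mean = (0.5517 + 0.5833 + 0.7379) / 3 = 0.624

0.624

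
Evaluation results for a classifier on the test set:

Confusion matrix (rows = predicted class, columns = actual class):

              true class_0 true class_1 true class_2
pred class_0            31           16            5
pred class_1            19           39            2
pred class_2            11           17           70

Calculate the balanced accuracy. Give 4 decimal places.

0.6530

Balanced accuracy = mean of per-class recall.
  class_0: recall = 31/61 = 0.50820
  class_1: recall = 39/72 = 0.54167
  class_2: recall = 70/77 = 0.90909
Mean = (0.50820 + 0.54167 + 0.90909) / 3 = 0.6530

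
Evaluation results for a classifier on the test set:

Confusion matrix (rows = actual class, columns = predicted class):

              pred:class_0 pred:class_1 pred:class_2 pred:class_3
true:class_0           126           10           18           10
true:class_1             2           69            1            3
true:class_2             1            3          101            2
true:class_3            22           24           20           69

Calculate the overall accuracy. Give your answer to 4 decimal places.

0.7588

Accuracy = trace / total = (126+69+101+69=365) / 481 = 365/481 = 0.7588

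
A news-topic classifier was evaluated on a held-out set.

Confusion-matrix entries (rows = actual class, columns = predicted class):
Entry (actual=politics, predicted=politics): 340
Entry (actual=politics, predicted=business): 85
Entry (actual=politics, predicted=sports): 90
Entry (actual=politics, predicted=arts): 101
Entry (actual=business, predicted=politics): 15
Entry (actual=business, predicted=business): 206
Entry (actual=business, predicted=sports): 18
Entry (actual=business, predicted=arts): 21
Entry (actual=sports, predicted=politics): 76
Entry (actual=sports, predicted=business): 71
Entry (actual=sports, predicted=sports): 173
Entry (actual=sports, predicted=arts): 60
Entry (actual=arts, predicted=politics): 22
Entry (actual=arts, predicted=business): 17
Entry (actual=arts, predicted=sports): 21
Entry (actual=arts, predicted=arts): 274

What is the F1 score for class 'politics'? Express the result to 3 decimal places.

One-vs-rest for 'politics': TP = diagonal; FP = other classes predicted 'politics'; FN = 'politics' predicted as other.
F1 score = 2·TP/(2·TP+FP+FN).
politics: TP=340, FP=15+76+22=113, FN=85+90+101=276 → 680/1069 = 0.6361

0.636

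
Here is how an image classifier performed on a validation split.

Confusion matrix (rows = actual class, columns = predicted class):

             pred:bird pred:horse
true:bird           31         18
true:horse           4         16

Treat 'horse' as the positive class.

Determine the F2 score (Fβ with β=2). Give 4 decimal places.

Fβ = (1+β²)·TP / ((1+β²)·TP + β²·FN + FP), with β²=4
= 5·16 / (5·16 + 4·4 + 18) = 0.7018

0.7018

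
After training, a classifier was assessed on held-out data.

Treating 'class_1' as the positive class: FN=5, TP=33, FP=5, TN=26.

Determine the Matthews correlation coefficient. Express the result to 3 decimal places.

MCC = (TP·TN − FP·FN) / √((TP+FP)(TP+FN)(TN+FP)(TN+FN))
Numerator = 33·26 − 5·5 = 833
Denominator = √(38·38·31·31) = √1387684 = 1178.0000
MCC = 833 / 1178.0000 = 0.707

0.707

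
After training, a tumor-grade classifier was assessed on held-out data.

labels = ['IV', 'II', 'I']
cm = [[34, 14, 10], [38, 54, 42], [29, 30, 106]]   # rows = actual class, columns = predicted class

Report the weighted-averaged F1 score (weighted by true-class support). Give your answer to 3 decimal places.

0.548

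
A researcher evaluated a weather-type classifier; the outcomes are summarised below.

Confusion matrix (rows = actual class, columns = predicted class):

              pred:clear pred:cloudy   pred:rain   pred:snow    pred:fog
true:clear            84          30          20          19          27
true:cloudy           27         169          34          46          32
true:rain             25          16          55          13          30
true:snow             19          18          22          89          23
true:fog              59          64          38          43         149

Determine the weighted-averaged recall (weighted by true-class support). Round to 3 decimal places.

0.474

Per-class recall (TP/(TP+FN)):
  clear: TP=84, FN=30+20+19+27=96 → 84/180 = 0.4667
  cloudy: TP=169, FN=27+34+46+32=139 → 169/308 = 0.5487
  rain: TP=55, FN=25+16+13+30=84 → 55/139 = 0.3957
  snow: TP=89, FN=19+18+22+23=82 → 89/171 = 0.5205
  fog: TP=149, FN=59+64+38+43=204 → 149/353 = 0.4221
Weighted-recall = Σ (supportᵢ/N)·recallᵢ with N=1151: (180/1151)·0.4667 + (308/1151)·0.5487 + (139/1151)·0.3957 + (171/1151)·0.5205 + (353/1151)·0.4221 = 0.474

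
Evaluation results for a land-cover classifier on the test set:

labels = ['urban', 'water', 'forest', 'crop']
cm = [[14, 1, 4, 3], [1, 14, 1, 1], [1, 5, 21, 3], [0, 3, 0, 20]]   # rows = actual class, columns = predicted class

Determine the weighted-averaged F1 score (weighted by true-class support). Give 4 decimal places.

0.7501

Per-class F1 score (2·TP/(2·TP+FP+FN)):
  urban: TP=14, FP=1+1+0=2, FN=1+4+3=8 → 28/38 = 0.73684
  water: TP=14, FP=1+5+3=9, FN=1+1+1=3 → 28/40 = 0.70000
  forest: TP=21, FP=4+1+0=5, FN=1+5+3=9 → 42/56 = 0.75000
  crop: TP=20, FP=3+1+3=7, FN=0+3+0=3 → 40/50 = 0.80000
Weighted-F1 score = Σ (supportᵢ/N)·F1 scoreᵢ with N=92: (22/92)·0.73684 + (17/92)·0.70000 + (30/92)·0.75000 + (23/92)·0.80000 = 0.7501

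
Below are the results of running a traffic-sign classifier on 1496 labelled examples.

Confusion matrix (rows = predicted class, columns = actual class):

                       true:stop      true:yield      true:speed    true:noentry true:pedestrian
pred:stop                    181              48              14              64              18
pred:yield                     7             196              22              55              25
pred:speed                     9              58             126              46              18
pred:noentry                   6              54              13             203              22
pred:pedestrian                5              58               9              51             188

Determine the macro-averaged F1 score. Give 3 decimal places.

Per-class F1 score (2·TP/(2·TP+FP+FN)):
  stop: TP=181, FP=48+14+64+18=144, FN=7+9+6+5=27 → 362/533 = 0.6792
  yield: TP=196, FP=7+22+55+25=109, FN=48+58+54+58=218 → 392/719 = 0.5452
  speed: TP=126, FP=9+58+46+18=131, FN=14+22+13+9=58 → 252/441 = 0.5714
  noentry: TP=203, FP=6+54+13+22=95, FN=64+55+46+51=216 → 406/717 = 0.5662
  pedestrian: TP=188, FP=5+58+9+51=123, FN=18+25+18+22=83 → 376/582 = 0.6460
Macro-F1 score = mean = (0.6792 + 0.5452 + 0.5714 + 0.5662 + 0.6460) / 5 = 0.602

0.602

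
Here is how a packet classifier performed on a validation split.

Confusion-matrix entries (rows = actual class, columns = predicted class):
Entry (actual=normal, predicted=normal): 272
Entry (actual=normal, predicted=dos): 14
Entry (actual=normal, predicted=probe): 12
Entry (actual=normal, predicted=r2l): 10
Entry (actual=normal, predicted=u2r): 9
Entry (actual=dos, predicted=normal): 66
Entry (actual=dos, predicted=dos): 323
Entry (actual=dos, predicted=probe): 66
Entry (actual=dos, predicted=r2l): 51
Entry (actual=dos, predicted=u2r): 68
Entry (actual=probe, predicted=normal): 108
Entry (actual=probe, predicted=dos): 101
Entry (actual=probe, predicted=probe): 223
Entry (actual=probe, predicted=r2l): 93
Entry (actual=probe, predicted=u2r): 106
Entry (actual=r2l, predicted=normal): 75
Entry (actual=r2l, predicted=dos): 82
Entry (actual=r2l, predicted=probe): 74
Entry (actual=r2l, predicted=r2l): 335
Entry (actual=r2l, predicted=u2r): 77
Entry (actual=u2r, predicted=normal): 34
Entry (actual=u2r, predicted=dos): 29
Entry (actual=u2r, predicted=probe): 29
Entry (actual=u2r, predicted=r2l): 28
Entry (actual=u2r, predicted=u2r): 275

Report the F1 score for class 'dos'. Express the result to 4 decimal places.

0.5752

F1 score = 2·TP/(2·TP+FP+FN).
dos: TP=323, FP=14+101+82+29=226, FN=66+66+51+68=251 → 646/1123 = 0.57524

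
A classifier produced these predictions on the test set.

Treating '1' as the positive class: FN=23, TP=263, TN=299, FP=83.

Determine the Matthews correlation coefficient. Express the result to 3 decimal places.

0.695

MCC = (TP·TN − FP·FN) / √((TP+FP)(TP+FN)(TN+FP)(TN+FN))
Numerator = 263·299 − 83·23 = 76728
Denominator = √(346·286·382·322) = √12171983824 = 110326.7140
MCC = 76728 / 110326.7140 = 0.695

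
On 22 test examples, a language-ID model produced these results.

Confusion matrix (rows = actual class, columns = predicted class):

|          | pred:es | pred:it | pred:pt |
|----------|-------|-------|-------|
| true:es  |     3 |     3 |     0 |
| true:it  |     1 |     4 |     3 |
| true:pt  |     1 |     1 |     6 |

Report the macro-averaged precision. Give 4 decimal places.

0.5889

Per-class precision (TP/(TP+FP)):
  es: TP=3, FP=1+1=2 → 3/5 = 0.60000
  it: TP=4, FP=3+1=4 → 4/8 = 0.50000
  pt: TP=6, FP=0+3=3 → 6/9 = 0.66667
Macro-precision = mean = (0.60000 + 0.50000 + 0.66667) / 3 = 0.5889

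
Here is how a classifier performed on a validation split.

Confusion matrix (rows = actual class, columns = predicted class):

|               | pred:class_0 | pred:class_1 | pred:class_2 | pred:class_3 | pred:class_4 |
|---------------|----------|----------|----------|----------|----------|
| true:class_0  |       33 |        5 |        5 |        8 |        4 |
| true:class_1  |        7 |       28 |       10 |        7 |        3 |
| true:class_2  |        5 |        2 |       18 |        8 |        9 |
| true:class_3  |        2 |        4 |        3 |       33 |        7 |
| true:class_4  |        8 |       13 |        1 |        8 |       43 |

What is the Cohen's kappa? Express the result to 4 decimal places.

Observed agreement pₒ = trace/N = 155/274 = 0.56569
Expected agreement pₑ = Σ (rowᵢ·colᵢ)/N² = (55·55 + 55·52 + 42·37 + 49·64 + 73·66)/274² = 0.20503
κ = (pₒ − pₑ)/(1 − pₑ) = (0.56569 − 0.20503)/(1 − 0.20503) = 0.4537

0.4537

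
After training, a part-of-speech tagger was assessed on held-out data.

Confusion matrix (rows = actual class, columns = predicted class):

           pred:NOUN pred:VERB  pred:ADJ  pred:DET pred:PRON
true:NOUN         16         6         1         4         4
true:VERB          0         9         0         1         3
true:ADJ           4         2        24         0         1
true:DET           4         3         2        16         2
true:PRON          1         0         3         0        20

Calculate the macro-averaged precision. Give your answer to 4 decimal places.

0.6637

Per-class precision (TP/(TP+FP)):
  NOUN: TP=16, FP=0+4+4+1=9 → 16/25 = 0.64000
  VERB: TP=9, FP=6+2+3+0=11 → 9/20 = 0.45000
  ADJ: TP=24, FP=1+0+2+3=6 → 24/30 = 0.80000
  DET: TP=16, FP=4+1+0+0=5 → 16/21 = 0.76190
  PRON: TP=20, FP=4+3+1+2=10 → 20/30 = 0.66667
Macro-precision = mean = (0.64000 + 0.45000 + 0.80000 + 0.76190 + 0.66667) / 5 = 0.6637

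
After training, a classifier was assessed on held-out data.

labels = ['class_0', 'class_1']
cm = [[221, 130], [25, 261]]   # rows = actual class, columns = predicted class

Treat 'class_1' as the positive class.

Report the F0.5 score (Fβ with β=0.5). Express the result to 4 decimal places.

0.7054

Fβ = (1+β²)·TP / ((1+β²)·TP + β²·FN + FP), with β²=1/4
= 1.25·261 / (1.25·261 + 0.25·25 + 130) = 0.7054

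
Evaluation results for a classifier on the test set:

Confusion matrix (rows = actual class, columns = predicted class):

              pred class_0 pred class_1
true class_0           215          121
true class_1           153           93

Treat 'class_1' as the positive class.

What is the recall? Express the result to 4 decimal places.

0.3780

Recall = TP/(TP+FN) = 93/(93+153) = 93/246 = 0.3780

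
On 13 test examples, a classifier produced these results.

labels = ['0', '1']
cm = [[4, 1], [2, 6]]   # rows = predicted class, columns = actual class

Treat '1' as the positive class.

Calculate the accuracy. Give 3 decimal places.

0.769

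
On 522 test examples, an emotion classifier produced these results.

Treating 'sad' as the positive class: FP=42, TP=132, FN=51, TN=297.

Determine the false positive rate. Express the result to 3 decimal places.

0.124

FPR = FP/(FP+TN) = 42/(42+297) = 0.124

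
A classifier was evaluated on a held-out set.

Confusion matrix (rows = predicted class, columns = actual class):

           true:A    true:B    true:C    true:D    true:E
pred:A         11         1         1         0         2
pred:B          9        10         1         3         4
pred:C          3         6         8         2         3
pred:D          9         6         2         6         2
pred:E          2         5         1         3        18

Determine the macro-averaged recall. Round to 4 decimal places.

0.4691

Per-class recall (TP/(TP+FN)):
  A: TP=11, FN=9+3+9+2=23 → 11/34 = 0.32353
  B: TP=10, FN=1+6+6+5=18 → 10/28 = 0.35714
  C: TP=8, FN=1+1+2+1=5 → 8/13 = 0.61538
  D: TP=6, FN=0+3+2+3=8 → 6/14 = 0.42857
  E: TP=18, FN=2+4+3+2=11 → 18/29 = 0.62069
Macro-recall = mean = (0.32353 + 0.35714 + 0.61538 + 0.42857 + 0.62069) / 5 = 0.4691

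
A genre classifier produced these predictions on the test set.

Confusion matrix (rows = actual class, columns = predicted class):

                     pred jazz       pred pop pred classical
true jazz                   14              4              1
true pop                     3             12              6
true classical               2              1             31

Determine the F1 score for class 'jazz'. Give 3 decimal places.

0.737

One-vs-rest for 'jazz': TP = diagonal; FP = other classes predicted 'jazz'; FN = 'jazz' predicted as other.
F1 score = 2·TP/(2·TP+FP+FN).
jazz: TP=14, FP=3+2=5, FN=4+1=5 → 28/38 = 0.7368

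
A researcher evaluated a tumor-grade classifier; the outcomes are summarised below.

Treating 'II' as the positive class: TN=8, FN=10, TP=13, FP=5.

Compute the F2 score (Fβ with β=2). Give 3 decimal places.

0.591

Fβ = (1+β²)·TP / ((1+β²)·TP + β²·FN + FP), with β²=4
= 5·13 / (5·13 + 4·10 + 5) = 0.591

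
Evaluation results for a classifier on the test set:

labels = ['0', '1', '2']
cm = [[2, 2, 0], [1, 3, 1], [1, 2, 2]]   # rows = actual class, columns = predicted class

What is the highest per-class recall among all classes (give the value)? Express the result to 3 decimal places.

0.600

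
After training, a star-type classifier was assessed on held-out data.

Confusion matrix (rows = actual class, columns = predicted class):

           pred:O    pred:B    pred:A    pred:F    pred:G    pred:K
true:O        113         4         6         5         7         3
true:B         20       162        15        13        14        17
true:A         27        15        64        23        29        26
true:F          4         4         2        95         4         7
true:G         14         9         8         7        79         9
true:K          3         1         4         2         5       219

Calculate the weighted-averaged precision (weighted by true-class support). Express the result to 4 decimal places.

Per-class precision (TP/(TP+FP)):
  O: TP=113, FP=20+27+4+14+3=68 → 113/181 = 0.62431
  B: TP=162, FP=4+15+4+9+1=33 → 162/195 = 0.83077
  A: TP=64, FP=6+15+2+8+4=35 → 64/99 = 0.64646
  F: TP=95, FP=5+13+23+7+2=50 → 95/145 = 0.65517
  G: TP=79, FP=7+14+29+4+5=59 → 79/138 = 0.57246
  K: TP=219, FP=3+17+26+7+9=62 → 219/281 = 0.77936
Weighted-precision = Σ (supportᵢ/N)·precisionᵢ with N=1039: (138/1039)·0.62431 + (241/1039)·0.83077 + (184/1039)·0.64646 + (116/1039)·0.65517 + (126/1039)·0.57246 + (234/1039)·0.77936 = 0.7082

0.7082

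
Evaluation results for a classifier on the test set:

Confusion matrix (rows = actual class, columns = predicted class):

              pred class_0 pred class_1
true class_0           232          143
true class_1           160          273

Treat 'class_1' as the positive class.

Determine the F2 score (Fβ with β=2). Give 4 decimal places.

Fβ = (1+β²)·TP / ((1+β²)·TP + β²·FN + FP), with β²=4
= 5·273 / (5·273 + 4·160 + 143) = 0.6355

0.6355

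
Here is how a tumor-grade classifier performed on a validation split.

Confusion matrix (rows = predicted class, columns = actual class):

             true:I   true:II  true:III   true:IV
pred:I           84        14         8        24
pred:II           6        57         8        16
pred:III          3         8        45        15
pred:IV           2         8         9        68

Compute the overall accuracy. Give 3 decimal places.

0.677

Accuracy = trace / total = (84+57+45+68=254) / 375 = 254/375 = 0.677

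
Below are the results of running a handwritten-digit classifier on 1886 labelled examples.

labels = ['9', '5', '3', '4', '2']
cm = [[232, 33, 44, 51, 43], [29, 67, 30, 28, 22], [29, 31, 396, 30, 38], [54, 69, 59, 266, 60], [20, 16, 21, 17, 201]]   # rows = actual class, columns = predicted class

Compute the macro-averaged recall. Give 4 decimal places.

Per-class recall (TP/(TP+FN)):
  9: TP=232, FN=33+44+51+43=171 → 232/403 = 0.57568
  5: TP=67, FN=29+30+28+22=109 → 67/176 = 0.38068
  3: TP=396, FN=29+31+30+38=128 → 396/524 = 0.75573
  4: TP=266, FN=54+69+59+60=242 → 266/508 = 0.52362
  2: TP=201, FN=20+16+21+17=74 → 201/275 = 0.73091
Macro-recall = mean = (0.57568 + 0.38068 + 0.75573 + 0.52362 + 0.73091) / 5 = 0.5933

0.5933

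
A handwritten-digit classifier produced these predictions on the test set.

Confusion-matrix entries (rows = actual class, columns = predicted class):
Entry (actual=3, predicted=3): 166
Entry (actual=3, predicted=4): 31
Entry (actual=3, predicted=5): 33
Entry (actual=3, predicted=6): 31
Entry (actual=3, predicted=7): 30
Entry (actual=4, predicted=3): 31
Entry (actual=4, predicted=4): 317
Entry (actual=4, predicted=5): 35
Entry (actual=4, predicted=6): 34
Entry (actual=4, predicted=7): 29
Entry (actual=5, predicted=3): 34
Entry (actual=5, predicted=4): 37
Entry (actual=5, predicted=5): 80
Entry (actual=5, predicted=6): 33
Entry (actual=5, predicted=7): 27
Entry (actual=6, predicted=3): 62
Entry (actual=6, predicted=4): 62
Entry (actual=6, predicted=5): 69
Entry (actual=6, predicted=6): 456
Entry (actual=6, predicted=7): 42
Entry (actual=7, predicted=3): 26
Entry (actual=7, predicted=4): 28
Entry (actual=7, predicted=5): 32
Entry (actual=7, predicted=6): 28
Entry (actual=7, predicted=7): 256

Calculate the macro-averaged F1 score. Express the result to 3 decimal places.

Per-class F1 score (2·TP/(2·TP+FP+FN)):
  3: TP=166, FP=31+34+62+26=153, FN=31+33+31+30=125 → 332/610 = 0.5443
  4: TP=317, FP=31+37+62+28=158, FN=31+35+34+29=129 → 634/921 = 0.6884
  5: TP=80, FP=33+35+69+32=169, FN=34+37+33+27=131 → 160/460 = 0.3478
  6: TP=456, FP=31+34+33+28=126, FN=62+62+69+42=235 → 912/1273 = 0.7164
  7: TP=256, FP=30+29+27+42=128, FN=26+28+32+28=114 → 512/754 = 0.6790
Macro-F1 score = mean = (0.5443 + 0.6884 + 0.3478 + 0.7164 + 0.6790) / 5 = 0.595

0.595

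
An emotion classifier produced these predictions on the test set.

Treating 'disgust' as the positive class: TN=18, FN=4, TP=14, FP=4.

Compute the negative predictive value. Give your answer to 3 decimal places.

0.818

NPV = TN/(TN+FN) = 18/(18+4) = 0.818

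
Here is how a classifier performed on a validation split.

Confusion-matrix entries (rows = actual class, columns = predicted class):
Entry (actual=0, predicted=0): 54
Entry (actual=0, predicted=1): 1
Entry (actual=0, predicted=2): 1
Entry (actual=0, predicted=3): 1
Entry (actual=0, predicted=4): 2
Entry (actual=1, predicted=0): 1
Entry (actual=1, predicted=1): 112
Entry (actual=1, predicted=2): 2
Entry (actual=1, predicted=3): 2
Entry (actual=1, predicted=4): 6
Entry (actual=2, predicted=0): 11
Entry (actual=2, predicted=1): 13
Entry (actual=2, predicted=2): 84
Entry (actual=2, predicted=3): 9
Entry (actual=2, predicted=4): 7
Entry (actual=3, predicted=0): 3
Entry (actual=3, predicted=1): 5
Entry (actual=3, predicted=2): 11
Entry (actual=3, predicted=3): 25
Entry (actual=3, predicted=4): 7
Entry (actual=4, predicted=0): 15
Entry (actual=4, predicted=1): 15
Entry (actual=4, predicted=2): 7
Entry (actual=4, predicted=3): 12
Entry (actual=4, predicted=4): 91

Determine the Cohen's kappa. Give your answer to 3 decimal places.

0.662

Observed agreement pₒ = trace/N = 366/497 = 0.7364
Expected agreement pₑ = Σ (rowᵢ·colᵢ)/N² = (59·84 + 123·146 + 124·105 + 51·49 + 140·113)/497² = 0.2196
κ = (pₒ − pₑ)/(1 − pₑ) = (0.7364 − 0.2196)/(1 − 0.2196) = 0.662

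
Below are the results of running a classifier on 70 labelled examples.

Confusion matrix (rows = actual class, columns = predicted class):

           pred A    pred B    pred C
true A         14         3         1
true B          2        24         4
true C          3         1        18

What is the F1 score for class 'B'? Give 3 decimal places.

0.828

One-vs-rest for 'B': TP = diagonal; FP = other classes predicted 'B'; FN = 'B' predicted as other.
F1 score = 2·TP/(2·TP+FP+FN).
B: TP=24, FP=3+1=4, FN=2+4=6 → 48/58 = 0.8276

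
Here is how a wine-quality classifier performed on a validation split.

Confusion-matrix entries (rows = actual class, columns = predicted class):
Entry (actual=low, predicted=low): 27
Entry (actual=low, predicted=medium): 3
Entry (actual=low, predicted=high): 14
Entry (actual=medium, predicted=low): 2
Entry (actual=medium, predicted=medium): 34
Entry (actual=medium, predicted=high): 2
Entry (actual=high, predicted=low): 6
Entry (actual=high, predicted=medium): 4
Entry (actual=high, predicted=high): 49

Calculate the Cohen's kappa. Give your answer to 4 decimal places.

Observed agreement pₒ = trace/N = 110/141 = 0.78014
Expected agreement pₑ = Σ (rowᵢ·colᵢ)/N² = (44·35 + 38·41 + 59·65)/141² = 0.34872
κ = (pₒ − pₑ)/(1 − pₑ) = (0.78014 − 0.34872)/(1 − 0.34872) = 0.6624

0.6624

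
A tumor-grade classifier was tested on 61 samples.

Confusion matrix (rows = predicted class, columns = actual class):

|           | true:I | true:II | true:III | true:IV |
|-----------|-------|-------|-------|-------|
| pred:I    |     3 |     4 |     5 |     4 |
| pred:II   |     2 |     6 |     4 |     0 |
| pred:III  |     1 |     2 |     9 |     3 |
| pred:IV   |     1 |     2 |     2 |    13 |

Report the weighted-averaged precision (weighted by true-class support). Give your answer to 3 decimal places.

Per-class precision (TP/(TP+FP)):
  I: TP=3, FP=4+5+4=13 → 3/16 = 0.1875
  II: TP=6, FP=2+4+0=6 → 6/12 = 0.5000
  III: TP=9, FP=1+2+3=6 → 9/15 = 0.6000
  IV: TP=13, FP=1+2+2=5 → 13/18 = 0.7222
Weighted-precision = Σ (supportᵢ/N)·precisionᵢ with N=61: (7/61)·0.1875 + (14/61)·0.5000 + (20/61)·0.6000 + (20/61)·0.7222 = 0.570

0.570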